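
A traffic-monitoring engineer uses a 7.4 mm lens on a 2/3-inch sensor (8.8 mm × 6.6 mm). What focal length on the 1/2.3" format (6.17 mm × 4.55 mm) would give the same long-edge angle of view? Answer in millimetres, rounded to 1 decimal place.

5.2 mm

Equal angle of view means equal width/f ratio, so f₂ = f₁ · (width₂/width₁) = 7.4 × 6.17/8.8.
f₂ = 7.4 × 0.70114 ≈ 5.188 mm.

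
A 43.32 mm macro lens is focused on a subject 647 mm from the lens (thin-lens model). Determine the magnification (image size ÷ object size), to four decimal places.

0.0718×

Thin lens: 1/f = 1/dₒ + 1/dᵢ → 1/dᵢ = 1/43.32 − 1/647 = 0.0215384 mm⁻¹, so dᵢ ≈ 46.4286 mm.
Magnification m = dᵢ/dₒ = 46.4286/647 ≈ 0.07176.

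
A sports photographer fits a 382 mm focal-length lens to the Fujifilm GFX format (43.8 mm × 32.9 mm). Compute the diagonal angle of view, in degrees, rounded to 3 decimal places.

Sensor diagonal = √(43.8² + 32.9²) = √3000.8500 ≈ 54.7800 mm.
Angle of view α = 2·arctan(d/2f) with d = 54.7800 mm and f = 382 mm.
d/2f = 0.07170; arctan(0.07170) ≈ 4.1012°, so α ≈ 8.2024°.

8.202°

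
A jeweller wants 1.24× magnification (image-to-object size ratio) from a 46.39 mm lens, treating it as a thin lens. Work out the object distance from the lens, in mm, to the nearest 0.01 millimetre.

With m = dᵢ/dₒ and 1/f = 1/dₒ + 1/dᵢ, substituting dᵢ = m·dₒ gives 1/f = (1 + 1/m)/dₒ, hence dₒ = f·(1 + 1/m).
dₒ = 46.39 × (1 + 1/1.24) = 46.39 × 1.80645 ≈ 83.801 mm.

83.80 mm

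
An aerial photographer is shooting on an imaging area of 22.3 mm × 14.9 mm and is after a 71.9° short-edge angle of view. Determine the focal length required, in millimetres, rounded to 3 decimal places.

10.273 mm

From α = 2·arctan(h/2f) we get f = h / (2·tan(α/2)).
With h = 14.9 mm and α/2 = 35.95°, tan(α/2) ≈ 0.72521, so f ≈ 14.9 / 1.45042 ≈ 10.2729 mm.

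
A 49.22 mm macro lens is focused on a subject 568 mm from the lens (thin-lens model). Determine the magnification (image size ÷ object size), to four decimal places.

Thin lens: 1/f = 1/dₒ + 1/dᵢ → 1/dᵢ = 1/49.22 − 1/568 = 0.0185564 mm⁻¹, so dᵢ ≈ 53.8898 mm.
Magnification m = dᵢ/dₒ = 53.8898/568 ≈ 0.09488.

0.0949×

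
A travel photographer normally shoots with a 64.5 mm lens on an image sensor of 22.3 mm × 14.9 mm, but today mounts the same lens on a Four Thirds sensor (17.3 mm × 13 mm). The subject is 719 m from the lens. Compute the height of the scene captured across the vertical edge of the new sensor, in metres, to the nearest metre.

145 m

The focal length stays 64.5 mm; the relevant sensor dimension is now h = 13 mm. Object distance dₒ = 719 m = 719000 mm.
Thin-lens field height W = h·(dₒ − f)/f = 13 × (719000 − 64.5)/64.5 ≈ 144901.729 mm = 144.902 m.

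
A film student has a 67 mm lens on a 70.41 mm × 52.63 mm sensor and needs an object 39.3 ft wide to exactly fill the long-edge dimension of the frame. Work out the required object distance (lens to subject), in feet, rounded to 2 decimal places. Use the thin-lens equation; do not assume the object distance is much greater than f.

W: 39.3 ft × 304.8 mm/ft = 11978.64 mm.
Magnification m = w/W = dᵢ/dₒ; combined with 1/f = 1/dₒ + 1/dᵢ this gives dₒ = f·(1 + W/w).
dₒ = 67 mm × (1 + 11978.6/70.41) = 67 × 171.1270 ≈ 11465.507 mm = 11465.507/304.8 ft = 37.6165 ft.

37.62 ft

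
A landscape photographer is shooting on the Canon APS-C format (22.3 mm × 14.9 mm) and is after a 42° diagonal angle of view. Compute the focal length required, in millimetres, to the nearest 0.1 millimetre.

Sensor diagonal = √(22.3² + 14.9²) = √719.3000 ≈ 26.8198 mm.
From α = 2·arctan(d/2f) we get f = d / (2·tan(α/2)).
With d = 26.8198 mm and α/2 = 21°, tan(α/2) ≈ 0.38386, so f ≈ 26.8198 / 0.76773 ≈ 34.9339 mm.

34.9 mm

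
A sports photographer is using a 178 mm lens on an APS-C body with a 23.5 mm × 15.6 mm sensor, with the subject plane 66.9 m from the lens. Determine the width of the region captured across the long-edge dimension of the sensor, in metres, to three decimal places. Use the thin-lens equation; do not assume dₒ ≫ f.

dₒ: 66.9 m = 66900 mm.
Similar triangles through the lens centre give W/dₒ = w/dᵢ; with 1/f = 1/dₒ + 1/dᵢ this gives W = w·(dₒ − f)/f.
W = 23.5 mm × (66900 − 178) / 178 = 23.5 × 374.8427 ≈ 8808.803 mm = 8.8088 m.

8.809 m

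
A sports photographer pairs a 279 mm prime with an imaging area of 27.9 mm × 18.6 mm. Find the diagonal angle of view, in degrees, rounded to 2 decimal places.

Sensor diagonal = √(27.9² + 18.6²) = √1124.3700 ≈ 33.5316 mm.
Angle of view α = 2·arctan(d/2f) with d = 33.5316 mm and f = 279 mm.
d/2f = 0.06009; arctan(0.06009) ≈ 3.4389°, so α ≈ 6.8778°.

6.88°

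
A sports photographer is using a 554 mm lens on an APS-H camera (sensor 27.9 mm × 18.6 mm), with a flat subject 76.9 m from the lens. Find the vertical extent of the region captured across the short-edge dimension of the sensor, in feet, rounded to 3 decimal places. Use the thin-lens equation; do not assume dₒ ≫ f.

8.410 ft

dₒ: 76.9 m = 76900 mm.
Similar triangles through the lens centre give W/dₒ = h/dᵢ; with 1/f = 1/dₒ + 1/dᵢ this gives W = h·(dₒ − f)/f.
W = 18.6 mm × (76900 − 554) / 554 = 18.6 × 137.8087 ≈ 2563.241 mm = 2563.241/304.8 ft = 8.40958 ft.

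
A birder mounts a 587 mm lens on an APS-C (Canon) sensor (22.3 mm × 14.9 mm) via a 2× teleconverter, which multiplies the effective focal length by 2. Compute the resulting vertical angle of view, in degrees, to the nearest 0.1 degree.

Effective focal length f = 587 × 2 = 1174 mm.
α = 2·arctan(14.9 / (2 × 1174)) = 2·arctan(0.00635) ≈ 0.7272°.

0.7°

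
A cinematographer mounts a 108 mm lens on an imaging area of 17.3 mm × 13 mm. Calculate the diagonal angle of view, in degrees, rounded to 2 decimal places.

Sensor diagonal = √(17.3² + 13²) = √468.2900 ≈ 21.6400 mm.
Angle of view α = 2·arctan(d/2f) with d = 21.6400 mm and f = 108 mm.
d/2f = 0.10019; arctan(0.10019) ≈ 5.7211°, so α ≈ 11.4422°.

11.44°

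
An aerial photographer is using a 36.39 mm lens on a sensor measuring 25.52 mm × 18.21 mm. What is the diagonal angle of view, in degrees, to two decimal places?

46.61°

Sensor diagonal = √(25.52² + 18.21²) = √982.8745 ≈ 31.3508 mm.
Angle of view α = 2·arctan(d/2f) with d = 31.3508 mm and f = 36.39 mm.
d/2f = 0.43076; arctan(0.43076) ≈ 23.3045°, so α ≈ 46.6090°.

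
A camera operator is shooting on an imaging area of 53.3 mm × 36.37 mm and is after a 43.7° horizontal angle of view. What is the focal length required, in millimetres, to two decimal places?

From α = 2·arctan(w/2f) we get f = w / (2·tan(α/2)).
With w = 53.3 mm and α/2 = 21.85°, tan(α/2) ≈ 0.40098, so f ≈ 53.3 / 0.80197 ≈ 66.4615 mm.

66.46 mm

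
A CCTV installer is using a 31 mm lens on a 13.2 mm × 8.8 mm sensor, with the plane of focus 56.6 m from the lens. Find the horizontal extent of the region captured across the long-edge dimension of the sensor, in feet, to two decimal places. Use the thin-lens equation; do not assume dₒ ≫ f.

79.03 ft

dₒ: 56.6 m = 56600 mm.
Similar triangles through the lens centre give W/dₒ = w/dᵢ; with 1/f = 1/dₒ + 1/dᵢ this gives W = w·(dₒ − f)/f.
W = 13.2 mm × (56600 − 31) / 31 = 13.2 × 1824.8065 ≈ 24087.445 mm = 24087.445/304.8 ft = 79.0271 ft.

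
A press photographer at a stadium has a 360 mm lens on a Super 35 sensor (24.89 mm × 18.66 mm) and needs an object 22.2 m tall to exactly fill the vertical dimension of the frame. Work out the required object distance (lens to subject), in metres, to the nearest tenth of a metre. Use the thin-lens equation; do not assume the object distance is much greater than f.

W: 22.2 m = 22200 mm.
Magnification m = h/W = dᵢ/dₒ; combined with 1/f = 1/dₒ + 1/dᵢ this gives dₒ = f·(1 + W/h).
dₒ = 360 mm × (1 + 22200/18.66) = 360 × 1190.7106 ≈ 428655.820 mm = 428.656 m.

428.7 m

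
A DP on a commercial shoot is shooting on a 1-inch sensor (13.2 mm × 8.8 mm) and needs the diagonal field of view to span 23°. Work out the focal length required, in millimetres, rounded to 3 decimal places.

Sensor diagonal = √(13.2² + 8.8²) = √251.6800 ≈ 15.8644 mm.
From α = 2·arctan(d/2f) we get f = d / (2·tan(α/2)).
With d = 15.8644 mm and α/2 = 11.5°, tan(α/2) ≈ 0.20345, so f ≈ 15.8644 / 0.40690 ≈ 38.9881 mm.

38.988 mm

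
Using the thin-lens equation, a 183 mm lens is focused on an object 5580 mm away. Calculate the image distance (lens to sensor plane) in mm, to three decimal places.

189.205 mm

1/dᵢ = 1/f − 1/dₒ = 1/183 − 1/5580 = 0.0052853 mm⁻¹.
dᵢ = 1/0.0052853 ≈ 189.2051 mm.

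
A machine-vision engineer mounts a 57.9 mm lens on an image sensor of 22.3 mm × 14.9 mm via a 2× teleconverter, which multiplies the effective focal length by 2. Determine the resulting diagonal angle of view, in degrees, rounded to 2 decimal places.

13.21°

Effective focal length f = 57.9 × 2 = 115.8 mm.
Sensor diagonal = √(22.3² + 14.9²) = √719.3000 ≈ 26.8198 mm.
α = 2·arctan(26.820 / (2 × 115.8)) = 2·arctan(0.11580) ≈ 13.2111°.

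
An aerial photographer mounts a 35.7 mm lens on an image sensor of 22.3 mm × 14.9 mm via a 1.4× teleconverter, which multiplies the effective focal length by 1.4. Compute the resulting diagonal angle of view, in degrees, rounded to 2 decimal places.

Effective focal length f = 35.7 × 1.4 = 49.98 mm.
Sensor diagonal = √(22.3² + 14.9²) = √719.3000 ≈ 26.8198 mm.
α = 2·arctan(26.820 / (2 × 49.98)) = 2·arctan(0.26831) ≈ 30.0380°.

30.04°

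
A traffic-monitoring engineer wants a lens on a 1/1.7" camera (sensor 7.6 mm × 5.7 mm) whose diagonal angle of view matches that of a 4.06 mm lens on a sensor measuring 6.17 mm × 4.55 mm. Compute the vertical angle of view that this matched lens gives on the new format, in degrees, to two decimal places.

Sensor diagonal = √(6.17² + 4.55²) = √58.7714 ≈ 7.6663 mm.
Sensor diagonal = √(7.6² + 5.7²) = √90.2500 ≈ 9.5000 mm.
Equal diagonal AOV ⇒ f₂ = f₁ · 9.5000/7.6663 = 4.06 × 1.23920 ≈ 5.0311 mm.
Vertical AOV on the new format = 2·arctan(5.7 / (2 × 5.0311)) = 2·arctan(0.56647) ≈ 59.0607°.

59.06°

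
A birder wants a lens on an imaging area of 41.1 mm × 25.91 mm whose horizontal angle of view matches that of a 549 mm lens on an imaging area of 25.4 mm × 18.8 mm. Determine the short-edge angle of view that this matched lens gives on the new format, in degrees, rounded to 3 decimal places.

Equal horizontal AOV ⇒ f₂ = f₁ · 41.1/25.4 = 549 × 1.61811 ≈ 888.3425 mm.
Short-edge AOV on the new format = 2·arctan(25.91 / (2 × 888.3425)) = 2·arctan(0.01458) ≈ 1.6710°.

1.671°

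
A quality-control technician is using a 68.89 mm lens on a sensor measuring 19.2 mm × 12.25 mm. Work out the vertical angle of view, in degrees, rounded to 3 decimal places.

10.162°

Angle of view α = 2·arctan(h/2f) with h = 12.25 mm and f = 68.89 mm.
h/2f = 0.08891; arctan(0.08891) ≈ 5.0808°, so α ≈ 10.1616°.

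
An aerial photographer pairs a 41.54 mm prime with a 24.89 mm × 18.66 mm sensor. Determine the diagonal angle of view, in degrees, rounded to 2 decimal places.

Sensor diagonal = √(24.89² + 18.66²) = √967.7077 ≈ 31.1080 mm.
Angle of view α = 2·arctan(d/2f) with d = 31.1080 mm and f = 41.54 mm.
d/2f = 0.37443; arctan(0.37443) ≈ 20.5276°, so α ≈ 41.0552°.

41.06°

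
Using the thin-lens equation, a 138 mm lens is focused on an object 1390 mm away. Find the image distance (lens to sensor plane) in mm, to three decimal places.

153.211 mm

1/dᵢ = 1/f − 1/dₒ = 1/138 − 1/1390 = 0.0065270 mm⁻¹.
dᵢ = 1/0.0065270 ≈ 153.2109 mm.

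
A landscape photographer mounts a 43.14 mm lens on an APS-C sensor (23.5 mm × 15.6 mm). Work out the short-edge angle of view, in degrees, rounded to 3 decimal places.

20.497°

Angle of view α = 2·arctan(h/2f) with h = 15.6 mm and f = 43.14 mm.
h/2f = 0.18081; arctan(0.18081) ≈ 10.2487°, so α ≈ 20.4975°.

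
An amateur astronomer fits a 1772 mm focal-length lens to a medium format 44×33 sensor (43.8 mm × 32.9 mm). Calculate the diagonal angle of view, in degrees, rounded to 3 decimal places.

1.771°

Sensor diagonal = √(43.8² + 32.9²) = √3000.8500 ≈ 54.7800 mm.
Angle of view α = 2·arctan(d/2f) with d = 54.7800 mm and f = 1772 mm.
d/2f = 0.01546; arctan(0.01546) ≈ 0.8856°, so α ≈ 1.7711°.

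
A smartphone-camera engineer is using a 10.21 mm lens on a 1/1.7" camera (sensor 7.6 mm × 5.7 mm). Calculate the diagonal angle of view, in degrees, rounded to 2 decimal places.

49.90°

Sensor diagonal = √(7.6² + 5.7²) = √90.2500 ≈ 9.5000 mm.
Angle of view α = 2·arctan(d/2f) with d = 9.5000 mm and f = 10.21 mm.
d/2f = 0.46523; arctan(0.46523) ≈ 24.9493°, so α ≈ 49.8985°.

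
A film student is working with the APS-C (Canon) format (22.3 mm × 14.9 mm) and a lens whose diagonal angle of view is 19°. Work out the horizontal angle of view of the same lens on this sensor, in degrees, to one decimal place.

Sensor diagonal = √(22.3² + 14.9²) = √719.3000 ≈ 26.8198 mm.
From the diagonal AOV: f = 26.8198 / (2·tan(9.5°)) = 26.8198 / 0.33469 ≈ 80.1343 mm.
Horizontal AOV = 2·arctan(22.3 / (2 × 80.1343)) = 2·arctan(0.13914) ≈ 15.8427°.

15.8°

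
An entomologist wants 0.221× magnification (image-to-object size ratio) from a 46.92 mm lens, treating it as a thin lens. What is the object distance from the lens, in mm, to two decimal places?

259.23 mm

With m = dᵢ/dₒ and 1/f = 1/dₒ + 1/dᵢ, substituting dᵢ = m·dₒ gives 1/f = (1 + 1/m)/dₒ, hence dₒ = f·(1 + 1/m).
dₒ = 46.92 × (1 + 1/0.221) = 46.92 × 5.52489 ≈ 259.228 mm.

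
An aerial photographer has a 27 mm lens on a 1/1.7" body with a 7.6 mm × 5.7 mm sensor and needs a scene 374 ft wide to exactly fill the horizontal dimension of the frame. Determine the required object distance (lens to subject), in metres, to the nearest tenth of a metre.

405.0 m

W: 374 ft × 304.8 mm/ft = 113995.20 mm.
Magnification m = w/W = dᵢ/dₒ; combined with 1/f = 1/dₒ + 1/dᵢ this gives dₒ = f·(1 + W/w).
dₒ = 27 mm × (1 + 113995/7.6) = 27 × 15000.3679 ≈ 405009.934 mm = 405.01 m.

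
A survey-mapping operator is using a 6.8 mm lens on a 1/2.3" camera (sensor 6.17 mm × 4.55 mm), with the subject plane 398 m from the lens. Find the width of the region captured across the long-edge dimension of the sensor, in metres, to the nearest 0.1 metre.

361.1 m

dₒ: 398 m = 398000 mm.
Similar triangles through the lens centre give W/dₒ = w/dᵢ; with 1/f = 1/dₒ + 1/dᵢ this gives W = w·(dₒ − f)/f.
W = 6.17 mm × (398000 − 6.8) / 6.8 = 6.17 × 58528.4118 ≈ 361120.301 mm = 361.12 m.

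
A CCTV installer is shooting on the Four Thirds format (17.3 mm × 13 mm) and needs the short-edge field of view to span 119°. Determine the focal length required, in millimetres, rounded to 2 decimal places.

From α = 2·arctan(h/2f) we get f = h / (2·tan(α/2)).
With h = 13 mm and α/2 = 59.5°, tan(α/2) ≈ 1.69766, so f ≈ 13 / 3.39533 ≈ 3.8288 mm.

3.83 mm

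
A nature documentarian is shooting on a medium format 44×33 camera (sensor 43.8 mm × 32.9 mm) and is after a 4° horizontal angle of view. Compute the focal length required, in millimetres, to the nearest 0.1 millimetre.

627.1 mm

From α = 2·arctan(w/2f) we get f = w / (2·tan(α/2)).
With w = 43.8 mm and α/2 = 2°, tan(α/2) ≈ 0.03492, so f ≈ 43.8 / 0.06984 ≈ 627.1339 mm.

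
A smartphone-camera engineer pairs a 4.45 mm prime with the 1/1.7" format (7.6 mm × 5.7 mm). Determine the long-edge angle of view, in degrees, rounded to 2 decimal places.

80.99°

Angle of view α = 2·arctan(w/2f) with w = 7.6 mm and f = 4.45 mm.
w/2f = 0.85393; arctan(0.85393) ≈ 40.4951°, so α ≈ 80.9902°.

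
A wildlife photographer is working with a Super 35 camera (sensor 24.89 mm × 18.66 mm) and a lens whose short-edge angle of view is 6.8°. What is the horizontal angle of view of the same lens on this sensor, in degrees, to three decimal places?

From the short-edge AOV: f = 18.66 / (2·tan(3.4°)) = 18.66 / 0.11882 ≈ 157.0418 mm.
Horizontal AOV = 2·arctan(24.89 / (2 × 157.0418)) = 2·arctan(0.07925) ≈ 9.0620°.

9.062°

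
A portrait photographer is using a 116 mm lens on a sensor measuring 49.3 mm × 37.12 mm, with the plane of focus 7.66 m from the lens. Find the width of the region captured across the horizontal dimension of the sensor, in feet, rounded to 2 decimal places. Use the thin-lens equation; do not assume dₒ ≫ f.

dₒ: 7.66 m = 7660 mm.
Similar triangles through the lens centre give W/dₒ = w/dᵢ; with 1/f = 1/dₒ + 1/dᵢ this gives W = w·(dₒ − f)/f.
W = 49.3 mm × (7660 − 116) / 116 = 49.3 × 65.0345 ≈ 3206.200 mm = 3206.200/304.8 ft = 10.519 ft.

10.52 ft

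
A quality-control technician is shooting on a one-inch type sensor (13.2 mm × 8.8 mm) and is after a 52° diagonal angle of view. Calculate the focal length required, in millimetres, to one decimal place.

16.3 mm

Sensor diagonal = √(13.2² + 8.8²) = √251.6800 ≈ 15.8644 mm.
From α = 2·arctan(d/2f) we get f = d / (2·tan(α/2)).
With d = 15.8644 mm and α/2 = 26°, tan(α/2) ≈ 0.48773, so f ≈ 15.8644 / 0.97547 ≈ 16.2634 mm.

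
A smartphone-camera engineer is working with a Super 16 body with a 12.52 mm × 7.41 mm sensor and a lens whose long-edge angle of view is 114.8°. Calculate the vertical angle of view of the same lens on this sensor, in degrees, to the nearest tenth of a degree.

From the long-edge AOV: f = 12.52 / (2·tan(57.4°)) = 12.52 / 3.12731 ≈ 4.0034 mm.
Vertical AOV = 2·arctan(7.41 / (2 × 4.0034)) = 2·arctan(0.92545) ≈ 85.5657°.

85.6°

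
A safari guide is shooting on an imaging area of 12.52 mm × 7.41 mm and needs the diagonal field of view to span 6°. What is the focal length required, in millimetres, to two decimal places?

138.80 mm

Sensor diagonal = √(12.52² + 7.41²) = √211.6585 ≈ 14.5485 mm.
From α = 2·arctan(d/2f) we get f = d / (2·tan(α/2)).
With d = 14.5485 mm and α/2 = 3°, tan(α/2) ≈ 0.05241, so f ≈ 14.5485 / 0.10482 ≈ 138.8008 mm.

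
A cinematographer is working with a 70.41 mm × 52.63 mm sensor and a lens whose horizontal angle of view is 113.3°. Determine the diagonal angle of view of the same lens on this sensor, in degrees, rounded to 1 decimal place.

From the horizontal AOV: f = 70.41 / (2·tan(56.65°)) = 70.41 / 3.03893 ≈ 23.1694 mm.
Sensor diagonal = √(70.41² + 52.63²) = √7727.4850 ≈ 87.9061 mm.
Diagonal AOV = 2·arctan(87.9061 / (2 × 23.1694)) = 2·arctan(1.89703) ≈ 124.4091°.

124.4°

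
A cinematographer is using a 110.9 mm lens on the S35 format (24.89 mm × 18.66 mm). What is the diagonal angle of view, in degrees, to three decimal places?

15.968°

Sensor diagonal = √(24.89² + 18.66²) = √967.7077 ≈ 31.1080 mm.
Angle of view α = 2·arctan(d/2f) with d = 31.1080 mm and f = 110.9 mm.
d/2f = 0.14025; arctan(0.14025) ≈ 7.9838°, so α ≈ 15.9676°.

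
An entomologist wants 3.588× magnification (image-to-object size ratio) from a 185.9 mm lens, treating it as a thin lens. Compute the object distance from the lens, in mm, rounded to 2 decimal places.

237.71 mm

With m = dᵢ/dₒ and 1/f = 1/dₒ + 1/dᵢ, substituting dᵢ = m·dₒ gives 1/f = (1 + 1/m)/dₒ, hence dₒ = f·(1 + 1/m).
dₒ = 185.9 × (1 + 1/3.588) = 185.9 × 1.27871 ≈ 237.712 mm.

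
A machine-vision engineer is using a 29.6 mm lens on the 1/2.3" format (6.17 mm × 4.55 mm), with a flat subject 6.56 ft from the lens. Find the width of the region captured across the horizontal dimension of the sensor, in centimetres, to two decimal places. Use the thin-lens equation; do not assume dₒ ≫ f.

41.06 cm

dₒ: 6.56 ft × 304.8 mm/ft = 1999.49 mm.
Similar triangles through the lens centre give W/dₒ = w/dᵢ; with 1/f = 1/dₒ + 1/dᵢ this gives W = w·(dₒ − f)/f.
W = 6.17 mm × (1999.49 − 29.6) / 29.6 = 6.17 × 66.5503 ≈ 410.615 mm = 41.0615 cm.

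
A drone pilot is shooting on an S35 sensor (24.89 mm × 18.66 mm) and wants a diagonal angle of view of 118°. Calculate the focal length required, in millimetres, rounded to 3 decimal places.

9.346 mm

Sensor diagonal = √(24.89² + 18.66²) = √967.7077 ≈ 31.1080 mm.
From α = 2·arctan(d/2f) we get f = d / (2·tan(α/2)).
With d = 31.1080 mm and α/2 = 59°, tan(α/2) ≈ 1.66428, so f ≈ 31.1080 / 3.32856 ≈ 9.3458 mm.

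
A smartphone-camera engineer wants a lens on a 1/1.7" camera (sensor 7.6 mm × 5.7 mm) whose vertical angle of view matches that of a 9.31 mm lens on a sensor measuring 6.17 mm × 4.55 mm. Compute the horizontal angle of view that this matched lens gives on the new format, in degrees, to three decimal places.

Equal vertical AOV ⇒ f₂ = f₁ · 5.7/4.55 = 9.31 × 1.25275 ≈ 11.6631 mm.
Horizontal AOV on the new format = 2·arctan(7.6 / (2 × 11.6631)) = 2·arctan(0.32581) ≈ 36.0927°.

36.093°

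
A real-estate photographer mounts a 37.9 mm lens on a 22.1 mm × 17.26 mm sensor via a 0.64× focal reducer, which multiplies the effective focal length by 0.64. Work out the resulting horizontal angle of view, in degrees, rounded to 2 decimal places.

48.98°

Effective focal length f = 37.9 × 0.64 = 24.256 mm.
α = 2·arctan(22.1 / (2 × 24.256)) = 2·arctan(0.45556) ≈ 48.9840°.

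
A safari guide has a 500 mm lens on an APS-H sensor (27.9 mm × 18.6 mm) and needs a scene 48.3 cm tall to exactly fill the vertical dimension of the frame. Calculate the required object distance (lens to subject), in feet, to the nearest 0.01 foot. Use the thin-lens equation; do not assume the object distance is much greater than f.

44.24 ft

W: 48.3 cm = 483 mm.
Magnification m = h/W = dᵢ/dₒ; combined with 1/f = 1/dₒ + 1/dᵢ this gives dₒ = f·(1 + W/h).
dₒ = 500 mm × (1 + 483/18.6) = 500 × 26.9677 ≈ 13483.871 mm = 13483.871/304.8 ft = 44.2384 ft.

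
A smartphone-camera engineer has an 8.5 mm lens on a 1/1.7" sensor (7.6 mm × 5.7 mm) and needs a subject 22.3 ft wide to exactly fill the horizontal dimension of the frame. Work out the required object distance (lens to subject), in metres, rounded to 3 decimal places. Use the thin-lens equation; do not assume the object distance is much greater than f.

7.610 m

W: 22.3 ft × 304.8 mm/ft = 6797.04 mm.
Magnification m = w/W = dᵢ/dₒ; combined with 1/f = 1/dₒ + 1/dᵢ this gives dₒ = f·(1 + W/w).
dₒ = 8.5 mm × (1 + 6797.04/7.6) = 8.5 × 895.3473 ≈ 7610.452 mm = 7.61045 m.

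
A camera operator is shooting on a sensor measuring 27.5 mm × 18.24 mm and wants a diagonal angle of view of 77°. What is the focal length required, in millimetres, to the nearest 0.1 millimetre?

Sensor diagonal = √(27.5² + 18.24²) = √1088.9476 ≈ 32.9992 mm.
From α = 2·arctan(d/2f) we get f = d / (2·tan(α/2)).
With d = 32.9992 mm and α/2 = 38.5°, tan(α/2) ≈ 0.79544, so f ≈ 32.9992 / 1.59087 ≈ 20.7428 mm.

20.7 mm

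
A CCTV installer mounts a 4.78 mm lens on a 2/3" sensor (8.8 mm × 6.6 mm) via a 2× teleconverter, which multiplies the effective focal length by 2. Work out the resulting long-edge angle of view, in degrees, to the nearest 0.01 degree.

49.43°

Effective focal length f = 4.78 × 2 = 9.56 mm.
α = 2·arctan(8.8 / (2 × 9.56)) = 2·arctan(0.46025) ≈ 49.4286°.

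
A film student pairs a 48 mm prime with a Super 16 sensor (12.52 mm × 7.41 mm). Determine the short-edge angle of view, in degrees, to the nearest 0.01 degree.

Angle of view α = 2·arctan(h/2f) with h = 7.41 mm and f = 48 mm.
h/2f = 0.07719; arctan(0.07719) ≈ 4.4138°, so α ≈ 8.8275°.

8.83°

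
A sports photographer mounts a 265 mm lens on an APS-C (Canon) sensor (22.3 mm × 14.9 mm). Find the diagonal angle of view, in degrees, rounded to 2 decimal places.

Sensor diagonal = √(22.3² + 14.9²) = √719.3000 ≈ 26.8198 mm.
Angle of view α = 2·arctan(d/2f) with d = 26.8198 mm and f = 265 mm.
d/2f = 0.05060; arctan(0.05060) ≈ 2.8969°, so α ≈ 5.7938°.

5.79°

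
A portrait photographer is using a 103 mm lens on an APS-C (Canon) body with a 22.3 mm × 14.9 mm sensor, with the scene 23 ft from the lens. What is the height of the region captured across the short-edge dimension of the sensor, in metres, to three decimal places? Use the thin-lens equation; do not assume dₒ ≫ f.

dₒ: 23 ft × 304.8 mm/ft = 7010.40 mm.
Similar triangles through the lens centre give W/dₒ = h/dᵢ; with 1/f = 1/dₒ + 1/dᵢ this gives W = h·(dₒ − f)/f.
W = 14.9 mm × (7010.4 − 103) / 103 = 14.9 × 67.0621 ≈ 999.226 mm = 0.999226 m.

0.999 m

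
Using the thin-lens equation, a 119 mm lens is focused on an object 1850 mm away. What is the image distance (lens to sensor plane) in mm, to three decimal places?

1/dᵢ = 1/f − 1/dₒ = 1/119 − 1/1850 = 0.0078628 mm⁻¹.
dᵢ = 1/0.0078628 ≈ 127.1808 mm.

127.181 mm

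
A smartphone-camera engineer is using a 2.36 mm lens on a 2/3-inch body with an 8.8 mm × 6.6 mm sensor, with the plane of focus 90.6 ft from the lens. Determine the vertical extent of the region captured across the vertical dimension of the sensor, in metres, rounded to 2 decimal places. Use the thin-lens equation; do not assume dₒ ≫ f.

dₒ: 90.6 ft × 304.8 mm/ft = 27614.88 mm.
Similar triangles through the lens centre give W/dₒ = h/dᵢ; with 1/f = 1/dₒ + 1/dᵢ this gives W = h·(dₒ − f)/f.
W = 6.6 mm × (27614.9 − 2.36) / 2.36 = 6.6 × 11700.2200 ≈ 77221.452 mm = 77.2215 m.

77.22 m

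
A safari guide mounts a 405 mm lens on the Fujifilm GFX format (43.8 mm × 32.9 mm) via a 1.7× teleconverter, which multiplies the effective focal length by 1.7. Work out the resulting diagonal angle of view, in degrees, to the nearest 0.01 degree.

Effective focal length f = 405 × 1.7 = 688.5 mm.
Sensor diagonal = √(43.8² + 32.9²) = √3000.8500 ≈ 54.7800 mm.
α = 2·arctan(54.780 / (2 × 688.5)) = 2·arctan(0.03978) ≈ 4.5563°.

4.56°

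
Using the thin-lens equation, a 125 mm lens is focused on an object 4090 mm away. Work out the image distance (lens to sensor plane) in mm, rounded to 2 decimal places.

128.94 mm

1/dᵢ = 1/f − 1/dₒ = 1/125 − 1/4090 = 0.0077555 mm⁻¹.
dᵢ = 1/0.0077555 ≈ 128.9407 mm.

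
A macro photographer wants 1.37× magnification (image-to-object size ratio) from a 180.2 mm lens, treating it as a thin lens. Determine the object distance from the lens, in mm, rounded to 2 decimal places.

311.73 mm

With m = dᵢ/dₒ and 1/f = 1/dₒ + 1/dᵢ, substituting dᵢ = m·dₒ gives 1/f = (1 + 1/m)/dₒ, hence dₒ = f·(1 + 1/m).
dₒ = 180.2 × (1 + 1/1.37) = 180.2 × 1.72993 ≈ 311.733 mm.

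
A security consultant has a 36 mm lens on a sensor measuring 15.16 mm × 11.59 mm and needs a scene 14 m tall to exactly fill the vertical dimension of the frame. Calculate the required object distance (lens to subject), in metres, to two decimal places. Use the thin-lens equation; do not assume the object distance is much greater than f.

W: 14 m = 14000 mm.
Magnification m = h/W = dᵢ/dₒ; combined with 1/f = 1/dₒ + 1/dᵢ this gives dₒ = f·(1 + W/h).
dₒ = 36 mm × (1 + 14000/11.59) = 36 × 1208.9379 ≈ 43521.764 mm = 43.5218 m.

43.52 m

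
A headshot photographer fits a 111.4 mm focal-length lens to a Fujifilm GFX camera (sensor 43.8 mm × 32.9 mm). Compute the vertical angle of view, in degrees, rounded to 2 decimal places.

Angle of view α = 2·arctan(h/2f) with h = 32.9 mm and f = 111.4 mm.
h/2f = 0.14767; arctan(0.14767) ≈ 8.3999°, so α ≈ 16.7999°.

16.80°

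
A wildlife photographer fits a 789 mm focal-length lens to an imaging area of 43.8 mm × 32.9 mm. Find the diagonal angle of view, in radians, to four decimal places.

0.0694 rad

Sensor diagonal = √(43.8² + 32.9²) = √3000.8500 ≈ 54.7800 mm.
Angle of view α = 2·arctan(d/2f) with d = 54.7800 mm and f = 789 mm.
d/2f = 0.03471; arctan(0.03471) ≈ 0.0347 rad, so α ≈ 0.0694 rad.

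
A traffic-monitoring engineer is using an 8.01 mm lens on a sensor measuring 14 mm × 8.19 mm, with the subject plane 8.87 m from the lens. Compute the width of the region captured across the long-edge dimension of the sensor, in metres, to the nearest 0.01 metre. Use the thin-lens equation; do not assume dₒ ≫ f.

15.49 m

dₒ: 8.87 m = 8870 mm.
Similar triangles through the lens centre give W/dₒ = w/dᵢ; with 1/f = 1/dₒ + 1/dᵢ this gives W = w·(dₒ − f)/f.
W = 14 mm × (8870 − 8.01) / 8.01 = 14 × 1106.3658 ≈ 15489.121 mm = 15.4891 m.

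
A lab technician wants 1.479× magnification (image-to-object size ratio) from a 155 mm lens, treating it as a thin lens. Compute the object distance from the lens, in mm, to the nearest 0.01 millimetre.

With m = dᵢ/dₒ and 1/f = 1/dₒ + 1/dᵢ, substituting dᵢ = m·dₒ gives 1/f = (1 + 1/m)/dₒ, hence dₒ = f·(1 + 1/m).
dₒ = 155 × (1 + 1/1.479) = 155 × 1.67613 ≈ 259.801 mm.

259.80 mm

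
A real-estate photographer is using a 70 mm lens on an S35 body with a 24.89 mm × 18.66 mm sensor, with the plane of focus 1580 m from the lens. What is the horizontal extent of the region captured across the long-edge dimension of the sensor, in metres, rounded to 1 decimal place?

dₒ: 1580 m = 1.58e+06 mm.
Similar triangles through the lens centre give W/dₒ = w/dᵢ; with 1/f = 1/dₒ + 1/dᵢ this gives W = w·(dₒ − f)/f.
W = 24.89 mm × (1.58e+06 − 70) / 70 = 24.89 × 22570.4286 ≈ 561777.967 mm = 561.778 m.

561.8 m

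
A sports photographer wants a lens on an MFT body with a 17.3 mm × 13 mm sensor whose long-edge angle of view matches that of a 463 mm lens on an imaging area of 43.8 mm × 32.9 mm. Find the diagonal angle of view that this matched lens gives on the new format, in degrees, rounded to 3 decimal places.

Equal long-edge AOV ⇒ f₂ = f₁ · 17.3/43.8 = 463 × 0.39498 ≈ 182.8744 mm.
Sensor diagonal = √(17.3² + 13²) = √468.2900 ≈ 21.6400 mm.
Diagonal AOV on the new format = 2·arctan(21.6400 / (2 × 182.8744)) = 2·arctan(0.05917) ≈ 6.7721°.

6.772°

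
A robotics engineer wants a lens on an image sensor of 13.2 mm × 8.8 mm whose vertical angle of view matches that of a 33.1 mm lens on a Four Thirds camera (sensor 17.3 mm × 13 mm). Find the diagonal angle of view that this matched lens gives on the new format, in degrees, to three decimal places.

38.990°

Equal vertical AOV ⇒ f₂ = f₁ · 8.8/13 = 33.1 × 0.67692 ≈ 22.4062 mm.
Sensor diagonal = √(13.2² + 8.8²) = √251.6800 ≈ 15.8644 mm.
Diagonal AOV on the new format = 2·arctan(15.8644 / (2 × 22.4062)) = 2·arctan(0.35402) ≈ 38.9899°.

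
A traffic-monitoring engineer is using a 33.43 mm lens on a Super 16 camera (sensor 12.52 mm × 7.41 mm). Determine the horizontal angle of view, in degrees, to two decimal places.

21.21°

Angle of view α = 2·arctan(w/2f) with w = 12.52 mm and f = 33.43 mm.
w/2f = 0.18726; arctan(0.18726) ≈ 10.6062°, so α ≈ 21.2124°.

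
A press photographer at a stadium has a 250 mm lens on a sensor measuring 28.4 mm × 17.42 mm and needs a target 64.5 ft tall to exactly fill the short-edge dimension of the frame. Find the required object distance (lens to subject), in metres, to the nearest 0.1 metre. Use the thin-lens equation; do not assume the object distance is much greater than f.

282.4 m

W: 64.5 ft × 304.8 mm/ft = 19659.60 mm.
Magnification m = h/W = dᵢ/dₒ; combined with 1/f = 1/dₒ + 1/dᵢ this gives dₒ = f·(1 + W/h).
dₒ = 250 mm × (1 + 19659.6/17.42) = 250 × 1129.5648 ≈ 282391.208 mm = 282.391 m.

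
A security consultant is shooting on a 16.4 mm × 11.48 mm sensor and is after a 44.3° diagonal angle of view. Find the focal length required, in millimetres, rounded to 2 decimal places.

24.59 mm

Sensor diagonal = √(16.4² + 11.48²) = √400.7504 ≈ 20.0188 mm.
From α = 2·arctan(d/2f) we get f = d / (2·tan(α/2)).
With d = 20.0188 mm and α/2 = 22.15°, tan(α/2) ≈ 0.40707, so f ≈ 20.0188 / 0.81415 ≈ 24.5885 mm.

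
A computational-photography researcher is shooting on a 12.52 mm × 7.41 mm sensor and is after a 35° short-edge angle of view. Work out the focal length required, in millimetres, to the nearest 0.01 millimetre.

11.75 mm

From α = 2·arctan(h/2f) we get f = h / (2·tan(α/2)).
With h = 7.41 mm and α/2 = 17.5°, tan(α/2) ≈ 0.31530, so f ≈ 7.41 / 0.63060 ≈ 11.7508 mm.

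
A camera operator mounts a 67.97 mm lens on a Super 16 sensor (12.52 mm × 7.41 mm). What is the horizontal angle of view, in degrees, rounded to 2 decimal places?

Angle of view α = 2·arctan(w/2f) with w = 12.52 mm and f = 67.97 mm.
w/2f = 0.09210; arctan(0.09210) ≈ 5.2621°, so α ≈ 10.5241°.

10.52°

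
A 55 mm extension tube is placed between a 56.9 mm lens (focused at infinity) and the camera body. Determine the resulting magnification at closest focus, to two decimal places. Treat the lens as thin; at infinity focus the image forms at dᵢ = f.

The tube moves the image plane from f to f + e, so dᵢ = 56.9 + 55 = 111.9 mm. Focus is achieved when 1/f = 1/dₒ + 1/dᵢ, giving dₒ = 1/(1/f − 1/(f+e)).
Magnification m = dᵢ/dₒ = (f+e)·(1/f − 1/(f+e)) = e/f = 55/56.9 ≈ 0.9666.

0.97×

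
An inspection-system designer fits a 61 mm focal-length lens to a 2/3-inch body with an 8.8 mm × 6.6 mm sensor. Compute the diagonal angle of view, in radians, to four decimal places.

0.1798 rad

Sensor diagonal = √(8.8² + 6.6²) = √121.0000 ≈ 11.0000 mm.
Angle of view α = 2·arctan(d/2f) with d = 11.0000 mm and f = 61 mm.
d/2f = 0.09016; arctan(0.09016) ≈ 0.0899 rad, so α ≈ 0.1798 rad.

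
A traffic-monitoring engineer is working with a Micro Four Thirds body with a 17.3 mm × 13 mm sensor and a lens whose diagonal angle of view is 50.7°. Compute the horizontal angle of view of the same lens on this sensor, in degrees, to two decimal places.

41.49°

Sensor diagonal = √(17.3² + 13²) = √468.2900 ≈ 21.6400 mm.
From the diagonal AOV: f = 21.6400 / (2·tan(25.35°)) = 21.6400 / 0.94753 ≈ 22.8383 mm.
Horizontal AOV = 2·arctan(17.3 / (2 × 22.8383)) = 2·arctan(0.37875) ≈ 41.4884°.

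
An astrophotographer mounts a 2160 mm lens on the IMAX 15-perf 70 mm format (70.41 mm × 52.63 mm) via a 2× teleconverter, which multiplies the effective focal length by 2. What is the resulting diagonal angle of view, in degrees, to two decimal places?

1.17°

Effective focal length f = 2160 × 2 = 4320 mm.
Sensor diagonal = √(70.41² + 52.63²) = √7727.4850 ≈ 87.9061 mm.
α = 2·arctan(87.906 / (2 × 4320)) = 2·arctan(0.01017) ≈ 1.1659°.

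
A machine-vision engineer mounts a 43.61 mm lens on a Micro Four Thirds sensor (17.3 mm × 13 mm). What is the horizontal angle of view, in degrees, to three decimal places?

22.438°

Angle of view α = 2·arctan(w/2f) with w = 17.3 mm and f = 43.61 mm.
w/2f = 0.19835; arctan(0.19835) ≈ 11.2189°, so α ≈ 22.4379°.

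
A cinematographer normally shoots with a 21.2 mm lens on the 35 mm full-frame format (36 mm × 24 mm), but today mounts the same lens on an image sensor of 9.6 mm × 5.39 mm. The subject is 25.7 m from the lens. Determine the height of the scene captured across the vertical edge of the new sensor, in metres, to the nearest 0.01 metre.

The focal length stays 21.2 mm; the relevant sensor dimension is now h = 5.39 mm. Object distance dₒ = 25.7 m = 25700 mm.
Thin-lens field height W = h·(dₒ − f)/f = 5.39 × (25700 − 21.2)/21.2 ≈ 6528.714 mm = 6.52871 m.

6.53 m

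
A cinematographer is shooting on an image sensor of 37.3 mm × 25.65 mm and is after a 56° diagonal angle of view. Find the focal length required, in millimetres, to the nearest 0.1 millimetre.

Sensor diagonal = √(37.3² + 25.65²) = √2049.2125 ≈ 45.2682 mm.
From α = 2·arctan(d/2f) we get f = d / (2·tan(α/2)).
With d = 45.2682 mm and α/2 = 28°, tan(α/2) ≈ 0.53171, so f ≈ 45.2682 / 1.06342 ≈ 42.5686 mm.

42.6 mm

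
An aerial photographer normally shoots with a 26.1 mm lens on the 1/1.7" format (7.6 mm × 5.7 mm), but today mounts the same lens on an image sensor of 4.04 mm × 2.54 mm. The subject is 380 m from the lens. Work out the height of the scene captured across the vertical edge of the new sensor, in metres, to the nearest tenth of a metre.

37.0 m

The focal length stays 26.1 mm; the relevant sensor dimension is now h = 2.54 mm. Object distance dₒ = 380 m = 380000 mm.
Thin-lens field height W = h·(dₒ − f)/f = 2.54 × (380000 − 26.1)/26.1 ≈ 36978.303 mm = 36.9783 m.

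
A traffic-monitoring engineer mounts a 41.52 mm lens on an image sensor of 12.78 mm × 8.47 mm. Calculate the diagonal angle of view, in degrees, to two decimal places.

20.92°

Sensor diagonal = √(12.78² + 8.47²) = √235.0693 ≈ 15.3320 mm.
Angle of view α = 2·arctan(d/2f) with d = 15.3320 mm and f = 41.52 mm.
d/2f = 0.18463; arctan(0.18463) ≈ 10.4609°, so α ≈ 20.9218°.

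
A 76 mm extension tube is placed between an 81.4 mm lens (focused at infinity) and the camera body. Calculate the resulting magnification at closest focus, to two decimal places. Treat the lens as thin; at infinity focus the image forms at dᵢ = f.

0.93×

The tube moves the image plane from f to f + e, so dᵢ = 81.4 + 76 = 157.4 mm. Focus is achieved when 1/f = 1/dₒ + 1/dᵢ, giving dₒ = 1/(1/f − 1/(f+e)).
Magnification m = dᵢ/dₒ = (f+e)·(1/f − 1/(f+e)) = e/f = 76/81.4 ≈ 0.9337.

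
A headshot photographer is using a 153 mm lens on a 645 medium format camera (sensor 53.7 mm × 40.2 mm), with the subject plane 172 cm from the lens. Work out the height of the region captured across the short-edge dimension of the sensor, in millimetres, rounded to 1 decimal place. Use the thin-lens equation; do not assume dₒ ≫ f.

dₒ: 172 cm = 1720 mm.
Similar triangles through the lens centre give W/dₒ = h/dᵢ; with 1/f = 1/dₒ + 1/dᵢ this gives W = h·(dₒ − f)/f.
W = 40.2 mm × (1720 − 153) / 153 = 40.2 × 10.2418 ≈ 411.722 mm.

411.7 mm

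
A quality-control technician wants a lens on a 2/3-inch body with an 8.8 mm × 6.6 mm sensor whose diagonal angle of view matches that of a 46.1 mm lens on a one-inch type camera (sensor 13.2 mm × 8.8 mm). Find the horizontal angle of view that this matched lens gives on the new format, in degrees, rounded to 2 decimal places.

15.68°

Sensor diagonal = √(13.2² + 8.8²) = √251.6800 ≈ 15.8644 mm.
Sensor diagonal = √(8.8² + 6.6²) = √121.0000 ≈ 11.0000 mm.
Equal diagonal AOV ⇒ f₂ = f₁ · 11.0000/15.8644 = 46.1 × 0.69338 ≈ 31.9646 mm.
Horizontal AOV on the new format = 2·arctan(8.8 / (2 × 31.9646)) = 2·arctan(0.13765) ≈ 15.6753°.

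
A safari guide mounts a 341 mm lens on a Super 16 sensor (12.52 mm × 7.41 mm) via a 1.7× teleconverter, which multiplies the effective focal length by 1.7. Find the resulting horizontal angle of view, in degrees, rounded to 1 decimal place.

Effective focal length f = 341 × 1.7 = 579.7 mm.
α = 2·arctan(12.52 / (2 × 579.7)) = 2·arctan(0.01080) ≈ 1.2374°.

1.2°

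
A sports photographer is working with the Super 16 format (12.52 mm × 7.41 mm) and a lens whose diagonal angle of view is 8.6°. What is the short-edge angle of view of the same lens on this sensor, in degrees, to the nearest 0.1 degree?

4.4°

Sensor diagonal = √(12.52² + 7.41²) = √211.6585 ≈ 14.5485 mm.
From the diagonal AOV: f = 14.5485 / (2·tan(4.3°)) = 14.5485 / 0.15038 ≈ 96.7443 mm.
Short-edge AOV = 2·arctan(7.41 / (2 × 96.7443)) = 2·arctan(0.03830) ≈ 4.3863°.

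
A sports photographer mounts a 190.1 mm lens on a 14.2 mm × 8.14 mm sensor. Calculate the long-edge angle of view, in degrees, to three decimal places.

4.278°

Angle of view α = 2·arctan(w/2f) with w = 14.2 mm and f = 190.1 mm.
w/2f = 0.03735; arctan(0.03735) ≈ 2.1389°, so α ≈ 4.2779°.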